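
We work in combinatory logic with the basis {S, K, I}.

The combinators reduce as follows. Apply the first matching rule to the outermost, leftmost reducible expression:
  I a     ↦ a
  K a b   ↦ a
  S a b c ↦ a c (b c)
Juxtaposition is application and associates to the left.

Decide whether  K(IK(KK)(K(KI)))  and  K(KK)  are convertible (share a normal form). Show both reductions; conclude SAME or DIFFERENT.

Term A:
  start: K(IK(KK)(K(KI)))
  step 1: K(K(KK)(K(KI)))
  step 2: K(KK)

Term B:
  start: K(KK)

Answer: SAME — A ⇓ K(KK), B ⇓ K(KK)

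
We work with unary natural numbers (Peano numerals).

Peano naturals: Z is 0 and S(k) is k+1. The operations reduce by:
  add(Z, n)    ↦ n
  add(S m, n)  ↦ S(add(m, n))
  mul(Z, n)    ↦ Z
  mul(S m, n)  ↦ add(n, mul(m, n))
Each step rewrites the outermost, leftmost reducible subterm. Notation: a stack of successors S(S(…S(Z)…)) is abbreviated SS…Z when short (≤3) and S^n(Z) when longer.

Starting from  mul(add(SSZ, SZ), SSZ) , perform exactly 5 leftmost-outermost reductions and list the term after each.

  start: mul(add(SSZ, SZ), SSZ)
  step 1: mul(S(add(SZ, SZ)), SSZ)
  step 2: add(SSZ, mul(add(SZ, SZ), SSZ))
  step 3: S(add(SZ, mul(add(SZ, SZ), SSZ)))
  step 4: S(S(add(Z, mul(add(SZ, SZ), SSZ))))
  step 5: S(S(mul(add(SZ, SZ), SSZ)))

Answer: after 5 steps: S(S(mul(add(SZ, SZ), SSZ)))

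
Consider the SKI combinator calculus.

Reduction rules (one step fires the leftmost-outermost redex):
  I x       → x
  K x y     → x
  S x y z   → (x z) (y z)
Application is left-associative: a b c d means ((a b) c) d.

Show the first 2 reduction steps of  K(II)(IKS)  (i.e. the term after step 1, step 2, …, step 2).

Answer: after 2 steps: I

Derivation:
  start: K(II)(IKS)
  →1  II
  →2  I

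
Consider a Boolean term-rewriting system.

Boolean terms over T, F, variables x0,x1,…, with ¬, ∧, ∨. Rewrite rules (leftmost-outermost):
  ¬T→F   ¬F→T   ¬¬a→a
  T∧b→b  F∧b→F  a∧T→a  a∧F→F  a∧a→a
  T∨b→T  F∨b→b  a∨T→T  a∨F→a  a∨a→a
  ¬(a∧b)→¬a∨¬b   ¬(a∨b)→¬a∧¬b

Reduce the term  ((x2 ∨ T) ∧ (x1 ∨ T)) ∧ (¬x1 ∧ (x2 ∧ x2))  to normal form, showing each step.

  start: ((x2 ∨ T) ∧ (x1 ∨ T)) ∧ (¬x1 ∧ (x2 ∧ x2))
  step 1: (T ∧ (x1 ∨ T)) ∧ (¬x1 ∧ (x2 ∧ x2))
  step 2: (x1 ∨ T) ∧ (¬x1 ∧ (x2 ∧ x2))
  step 3: T ∧ (¬x1 ∧ (x2 ∧ x2))
  step 4: ¬x1 ∧ (x2 ∧ x2)
  step 5: ¬x1 ∧ x2

Answer: normal form = ¬x1 ∧ x2  (in 5 steps)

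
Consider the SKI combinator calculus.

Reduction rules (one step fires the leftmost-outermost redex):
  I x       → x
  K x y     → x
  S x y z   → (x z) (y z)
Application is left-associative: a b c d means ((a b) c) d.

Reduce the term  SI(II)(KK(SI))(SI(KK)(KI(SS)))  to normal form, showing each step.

Answer: normal form = K  (in 7 steps)

Reduction:
  start: SI(II)(KK(SI))(SI(KK)(KI(SS)))
  [1] I(KK(SI))(II(KK(SI)))(SI(KK)(KI(SS)))
  [2] KK(SI)(II(KK(SI)))(SI(KK)(KI(SS)))
  [3] K(II(KK(SI)))(SI(KK)(KI(SS)))
  [4] II(KK(SI))
  [5] I(KK(SI))
  [6] KK(SI)
  [7] K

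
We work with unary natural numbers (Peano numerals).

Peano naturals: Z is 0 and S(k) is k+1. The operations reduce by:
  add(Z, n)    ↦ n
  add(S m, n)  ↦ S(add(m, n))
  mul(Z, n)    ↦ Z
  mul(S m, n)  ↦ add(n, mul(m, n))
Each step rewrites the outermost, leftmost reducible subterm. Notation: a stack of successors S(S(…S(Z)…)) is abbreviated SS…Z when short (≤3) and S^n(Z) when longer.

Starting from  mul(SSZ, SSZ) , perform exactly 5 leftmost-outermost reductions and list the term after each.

  start: mul(SSZ, SSZ)
  [1] add(SSZ, mul(SZ, SSZ))
  [2] S(add(SZ, mul(SZ, SSZ)))
  [3] S(S(add(Z, mul(SZ, SSZ))))
  [4] S(S(mul(SZ, SSZ)))
  [5] S(S(add(SSZ, mul(Z, SSZ))))

Answer: after 5 steps: S(S(add(SSZ, mul(Z, SSZ))))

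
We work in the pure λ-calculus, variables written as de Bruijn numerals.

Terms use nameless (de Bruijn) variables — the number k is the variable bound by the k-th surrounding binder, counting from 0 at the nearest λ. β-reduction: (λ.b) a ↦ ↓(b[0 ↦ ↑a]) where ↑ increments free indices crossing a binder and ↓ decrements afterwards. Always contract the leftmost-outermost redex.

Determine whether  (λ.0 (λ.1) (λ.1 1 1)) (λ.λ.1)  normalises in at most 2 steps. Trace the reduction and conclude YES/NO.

  start: (λ.0 (λ.1) (λ.1 1 1)) (λ.λ.1)
  [1] (λ.λ.1) (λ.λ.λ.1) (λ.(λ.λ.1) (λ.λ.1) (λ.λ.1))
  [2] (λ.λ.λ.λ.1) (λ.(λ.λ.1) (λ.λ.1) (λ.λ.1))

Answer: NO — after 2 steps the term is (λ.λ.λ.λ.1) (λ.(λ.λ.1) (λ.λ.1) (λ.λ.1)), not yet normal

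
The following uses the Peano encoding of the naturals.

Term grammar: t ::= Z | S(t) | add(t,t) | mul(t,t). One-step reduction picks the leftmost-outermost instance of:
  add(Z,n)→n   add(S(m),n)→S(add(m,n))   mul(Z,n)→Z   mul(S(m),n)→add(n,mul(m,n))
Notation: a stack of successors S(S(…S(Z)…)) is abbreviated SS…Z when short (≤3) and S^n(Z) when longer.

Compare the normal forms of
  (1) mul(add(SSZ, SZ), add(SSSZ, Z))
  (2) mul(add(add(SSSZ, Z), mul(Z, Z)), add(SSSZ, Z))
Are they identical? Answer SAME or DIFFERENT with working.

Term A:
  start: mul(add(SSZ, SZ), add(SSSZ, Z))
  →1  mul(S(add(SZ, SZ)), add(SSSZ, Z))
  →2  add(add(SSSZ, Z), mul(add(SZ, SZ), add(SSSZ, Z)))
  →3  add(S(add(SSZ, Z)), mul(add(SZ, SZ), add(SSSZ, Z)))
  →4  S(add(add(SSZ, Z), mul(add(SZ, SZ), add(SSSZ, Z))))
  →5  S(add(S(add(SZ, Z)), mul(add(SZ, SZ), add(SSSZ, Z))))
  →6  S(S(add(add(SZ, Z), mul(add(SZ, SZ), add(SSSZ, Z)))))
  →7  S(S(add(S(add(Z, Z)), mul(add(SZ, SZ), add(SSSZ, Z)))))
  →8  S(S(S(add(add(Z, Z), mul(add(SZ, SZ), add(SSSZ, Z))))))
  →9  S(S(S(add(Z, mul(add(SZ, SZ), add(SSSZ, Z))))))
  →10  S(S(S(mul(add(SZ, SZ), add(SSSZ, Z)))))
  →11  S(S(S(mul(S(add(Z, SZ)), add(SSSZ, Z)))))
  →12  S(S(S(add(add(SSSZ, Z), mul(add(Z, SZ), add(SSSZ, Z))))))
  →13  S(S(S(add(S(add(SSZ, Z)), mul(add(Z, SZ), add(SSSZ, Z))))))
  →14  S(S(S(S(add(add(SSZ, Z), mul(add(Z, SZ), add(SSSZ, Z)))))))
  →15  S(S(S(S(add(S(add(SZ, Z)), mul(add(Z, SZ), add(SSSZ, Z)))))))
  →16  S(S(S(S(S(add(add(SZ, Z), mul(add(Z, SZ), add(SSSZ, Z))))))))
  →17  S(S(S(S(S(add(S(add(Z, Z)), mul(add(Z, SZ), add(SSSZ, Z))))))))
  →18  S(S(S(S(S(S(add(add(Z, Z), mul(add(Z, SZ), add(SSSZ, Z)))))))))
  →19  S(S(S(S(S(S(add(Z, mul(add(Z, SZ), add(SSSZ, Z)))))))))
  →20  S(S(S(S(S(S(mul(add(Z, SZ), add(SSSZ, Z))))))))
  →21  S(S(S(S(S(S(mul(SZ, add(SSSZ, Z))))))))
  →22  S(S(S(S(S(S(add(add(SSSZ, Z), mul(Z, add(SSSZ, Z)))))))))
  →23  S(S(S(S(S(S(add(S(add(SSZ, Z)), mul(Z, add(SSSZ, Z)))))))))
  →24  S(S(S(S(S(S(S(add(add(SSZ, Z), mul(Z, add(SSSZ, Z))))))))))
  →25  S(S(S(S(S(S(S(add(S(add(SZ, Z)), mul(Z, add(SSSZ, Z))))))))))
  →26  S(S(S(S(S(S(S(S(add(add(SZ, Z), mul(Z, add(SSSZ, Z)))))))))))
  →27  S(S(S(S(S(S(S(S(add(S(add(Z, Z)), mul(Z, add(SSSZ, Z)))))))))))
  →28  S(S(S(S(S(S(S(S(S(add(add(Z, Z), mul(Z, add(SSSZ, Z))))))))))))
  →29  S(S(S(S(S(S(S(S(S(add(Z, mul(Z, add(SSSZ, Z))))))))))))
  →30  S(S(S(S(S(S(S(S(S(mul(Z, add(SSSZ, Z)))))))))))
  →31  S^9(Z)

Term B:
  start: mul(add(add(SSSZ, Z), mul(Z, Z)), add(SSSZ, Z))
  →1  mul(add(S(add(SSZ, Z)), mul(Z, Z)), add(SSSZ, Z))
  →2  mul(S(add(add(SSZ, Z), mul(Z, Z))), add(SSSZ, Z))
  →3  add(add(SSSZ, Z), mul(add(add(SSZ, Z), mul(Z, Z)), add(SSSZ, Z)))
  →4  add(S(add(SSZ, Z)), mul(add(add(SSZ, Z), mul(Z, Z)), add(SSSZ, Z)))
  →5  S(add(add(SSZ, Z), mul(add(add(SSZ, Z), mul(Z, Z)), add(SSSZ, Z))))
  →6  S(add(S(add(SZ, Z)), mul(add(add(SSZ, Z), mul(Z, Z)), add(SSSZ, Z))))
  →7  S(S(add(add(SZ, Z), mul(add(add(SSZ, Z), mul(Z, Z)), add(SSSZ, Z)))))
  →8  S(S(add(S(add(Z, Z)), mul(add(add(SSZ, Z), mul(Z, Z)), add(SSSZ, Z)))))
  →9  S(S(S(add(add(Z, Z), mul(add(add(SSZ, Z), mul(Z, Z)), add(SSSZ, Z))))))
  →10  S(S(S(add(Z, mul(add(add(SSZ, Z), mul(Z, Z)), add(SSSZ, Z))))))
  →11  S(S(S(mul(add(add(SSZ, Z), mul(Z, Z)), add(SSSZ, Z)))))
  →12  S(S(S(mul(add(S(add(SZ, Z)), mul(Z, Z)), add(SSSZ, Z)))))
  →13  S(S(S(mul(S(add(add(SZ, Z), mul(Z, Z))), add(SSSZ, Z)))))
  →14  S(S(S(add(add(SSSZ, Z), mul(add(add(SZ, Z), mul(Z, Z)), add(SSSZ, Z))))))
  →15  S(S(S(add(S(add(SSZ, Z)), mul(add(add(SZ, Z), mul(Z, Z)), add(SSSZ, Z))))))
  →16  S(S(S(S(add(add(SSZ, Z), mul(add(add(SZ, Z), mul(Z, Z)), add(SSSZ, Z)))))))
  →17  S(S(S(S(add(S(add(SZ, Z)), mul(add(add(SZ, Z), mul(Z, Z)), add(SSSZ, Z)))))))
  →18  S(S(S(S(S(add(add(SZ, Z), mul(add(add(SZ, Z), mul(Z, Z)), add(SSSZ, Z))))))))
  →19  S(S(S(S(S(add(S(add(Z, Z)), mul(add(add(SZ, Z), mul(Z, Z)), add(SSSZ, Z))))))))
  →20  S(S(S(S(S(S(add(add(Z, Z), mul(add(add(SZ, Z), mul(Z, Z)), add(SSSZ, Z)))))))))
  →21  S(S(S(S(S(S(add(Z, mul(add(add(SZ, Z), mul(Z, Z)), add(SSSZ, Z)))))))))
  →22  S(S(S(S(S(S(mul(add(add(SZ, Z), mul(Z, Z)), add(SSSZ, Z))))))))
  →23  S(S(S(S(S(S(mul(add(S(add(Z, Z)), mul(Z, Z)), add(SSSZ, Z))))))))
  →24  S(S(S(S(S(S(mul(S(add(add(Z, Z), mul(Z, Z))), add(SSSZ, Z))))))))
  →25  S(S(S(S(S(S(add(add(SSSZ, Z), mul(add(add(Z, Z), mul(Z, Z)), add(SSSZ, Z)))))))))
  →26  S(S(S(S(S(S(add(S(add(SSZ, Z)), mul(add(add(Z, Z), mul(Z, Z)), add(SSSZ, Z)))))))))
  →27  S(S(S(S(S(S(S(add(add(SSZ, Z), mul(add(add(Z, Z), mul(Z, Z)), add(SSSZ, Z))))))))))
  →28  S(S(S(S(S(S(S(add(S(add(SZ, Z)), mul(add(add(Z, Z), mul(Z, Z)), add(SSSZ, Z))))))))))
  →29  S(S(S(S(S(S(S(S(add(add(SZ, Z), mul(add(add(Z, Z), mul(Z, Z)), add(SSSZ, Z)))))))))))
  →30  S(S(S(S(S(S(S(S(add(S(add(Z, Z)), mul(add(add(Z, Z), mul(Z, Z)), add(SSSZ, Z)))))))))))
  →31  S(S(S(S(S(S(S(S(S(add(add(Z, Z), mul(add(add(Z, Z), mul(Z, Z)), add(SSSZ, Z))))))))))))
  →32  S(S(S(S(S(S(S(S(S(add(Z, mul(add(add(Z, Z), mul(Z, Z)), add(SSSZ, Z))))))))))))
  →33  S(S(S(S(S(S(S(S(S(mul(add(add(Z, Z), mul(Z, Z)), add(SSSZ, Z)))))))))))
  →34  S(S(S(S(S(S(S(S(S(mul(add(Z, mul(Z, Z)), add(SSSZ, Z)))))))))))
  →35  S(S(S(S(S(S(S(S(S(mul(mul(Z, Z), add(SSSZ, Z)))))))))))
  →36  S(S(S(S(S(S(S(S(S(mul(Z, add(SSSZ, Z)))))))))))
  →37  S^9(Z)

Answer: SAME — A ⇓ S^9(Z), B ⇓ S^9(Z)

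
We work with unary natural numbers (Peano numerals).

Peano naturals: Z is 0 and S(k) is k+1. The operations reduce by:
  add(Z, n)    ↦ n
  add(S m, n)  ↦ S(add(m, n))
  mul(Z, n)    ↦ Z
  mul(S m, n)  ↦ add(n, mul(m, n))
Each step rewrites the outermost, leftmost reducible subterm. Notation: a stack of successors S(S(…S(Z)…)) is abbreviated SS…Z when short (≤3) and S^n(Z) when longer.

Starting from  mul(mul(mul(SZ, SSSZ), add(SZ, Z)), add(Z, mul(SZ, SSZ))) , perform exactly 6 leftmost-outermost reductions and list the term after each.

  start: mul(mul(mul(SZ, SSSZ), add(SZ, Z)), add(Z, mul(SZ, SSZ)))
  step 1: mul(mul(add(SSSZ, mul(Z, SSSZ)), add(SZ, Z)), add(Z, mul(SZ, SSZ)))
  step 2: mul(mul(S(add(SSZ, mul(Z, SSSZ))), add(SZ, Z)), add(Z, mul(SZ, SSZ)))
  step 3: mul(add(add(SZ, Z), mul(add(SSZ, mul(Z, SSSZ)), add(SZ, Z))), add(Z, mul(SZ, SSZ)))
  step 4: mul(add(S(add(Z, Z)), mul(add(SSZ, mul(Z, SSSZ)), add(SZ, Z))), add(Z, mul(SZ, SSZ)))
  step 5: mul(S(add(add(Z, Z), mul(add(SSZ, mul(Z, SSSZ)), add(SZ, Z)))), add(Z, mul(SZ, SSZ)))
  step 6: add(add(Z, mul(SZ, SSZ)), mul(add(add(Z, Z), mul(add(SSZ, mul(Z, SSSZ)), add(SZ, Z))), add(Z, mul(SZ, SSZ))))

Answer: after 6 steps: add(add(Z, mul(SZ, SSZ)), mul(add(add(Z, Z), mul(add(SSZ, mul(Z, SSSZ)), add(SZ, Z))), add(Z, mul(SZ, SSZ))))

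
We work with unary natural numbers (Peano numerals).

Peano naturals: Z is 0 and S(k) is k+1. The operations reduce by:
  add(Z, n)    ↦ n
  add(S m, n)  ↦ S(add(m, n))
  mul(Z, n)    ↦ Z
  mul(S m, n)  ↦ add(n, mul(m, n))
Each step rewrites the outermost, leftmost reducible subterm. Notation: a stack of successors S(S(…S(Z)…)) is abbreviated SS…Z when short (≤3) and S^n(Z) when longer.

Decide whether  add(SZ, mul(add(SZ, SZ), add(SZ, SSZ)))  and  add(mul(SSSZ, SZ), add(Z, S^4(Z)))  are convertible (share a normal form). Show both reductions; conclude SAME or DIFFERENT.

Answer: SAME — A ⇓ S^7(Z), B ⇓ S^7(Z)

Working:
Term A:
  start: add(SZ, mul(add(SZ, SZ), add(SZ, SSZ)))
  step 1: S(add(Z, mul(add(SZ, SZ), add(SZ, SSZ))))
  step 2: S(mul(add(SZ, SZ), add(SZ, SSZ)))
  step 3: S(mul(S(add(Z, SZ)), add(SZ, SSZ)))
  step 4: S(add(add(SZ, SSZ), mul(add(Z, SZ), add(SZ, SSZ))))
  step 5: S(add(S(add(Z, SSZ)), mul(add(Z, SZ), add(SZ, SSZ))))
  step 6: S(S(add(add(Z, SSZ), mul(add(Z, SZ), add(SZ, SSZ)))))
  step 7: S(S(add(SSZ, mul(add(Z, SZ), add(SZ, SSZ)))))
  step 8: S(S(S(add(SZ, mul(add(Z, SZ), add(SZ, SSZ))))))
  step 9: S(S(S(S(add(Z, mul(add(Z, SZ), add(SZ, SSZ)))))))
  step 10: S(S(S(S(mul(add(Z, SZ), add(SZ, SSZ))))))
  step 11: S(S(S(S(mul(SZ, add(SZ, SSZ))))))
  step 12: S(S(S(S(add(add(SZ, SSZ), mul(Z, add(SZ, SSZ)))))))
  step 13: S(S(S(S(add(S(add(Z, SSZ)), mul(Z, add(SZ, SSZ)))))))
  step 14: S(S(S(S(S(add(add(Z, SSZ), mul(Z, add(SZ, SSZ))))))))
  step 15: S(S(S(S(S(add(SSZ, mul(Z, add(SZ, SSZ))))))))
  step 16: S(S(S(S(S(S(add(SZ, mul(Z, add(SZ, SSZ)))))))))
  step 17: S(S(S(S(S(S(S(add(Z, mul(Z, add(SZ, SSZ))))))))))
  step 18: S(S(S(S(S(S(S(mul(Z, add(SZ, SSZ)))))))))
  step 19: S^7(Z)

Term B:
  start: add(mul(SSSZ, SZ), add(Z, S^4(Z)))
  step 1: add(add(SZ, mul(SSZ, SZ)), add(Z, S^4(Z)))
  step 2: add(S(add(Z, mul(SSZ, SZ))), add(Z, S^4(Z)))
  step 3: S(add(add(Z, mul(SSZ, SZ)), add(Z, S^4(Z))))
  step 4: S(add(mul(SSZ, SZ), add(Z, S^4(Z))))
  step 5: S(add(add(SZ, mul(SZ, SZ)), add(Z, S^4(Z))))
  step 6: S(add(S(add(Z, mul(SZ, SZ))), add(Z, S^4(Z))))
  step 7: S(S(add(add(Z, mul(SZ, SZ)), add(Z, S^4(Z)))))
  step 8: S(S(add(mul(SZ, SZ), add(Z, S^4(Z)))))
  step 9: S(S(add(add(SZ, mul(Z, SZ)), add(Z, S^4(Z)))))
  step 10: S(S(add(S(add(Z, mul(Z, SZ))), add(Z, S^4(Z)))))
  step 11: S(S(S(add(add(Z, mul(Z, SZ)), add(Z, S^4(Z))))))
  step 12: S(S(S(add(mul(Z, SZ), add(Z, S^4(Z))))))
  step 13: S(S(S(add(Z, add(Z, S^4(Z))))))
  step 14: S(S(S(add(Z, S^4(Z)))))
  step 15: S^7(Z)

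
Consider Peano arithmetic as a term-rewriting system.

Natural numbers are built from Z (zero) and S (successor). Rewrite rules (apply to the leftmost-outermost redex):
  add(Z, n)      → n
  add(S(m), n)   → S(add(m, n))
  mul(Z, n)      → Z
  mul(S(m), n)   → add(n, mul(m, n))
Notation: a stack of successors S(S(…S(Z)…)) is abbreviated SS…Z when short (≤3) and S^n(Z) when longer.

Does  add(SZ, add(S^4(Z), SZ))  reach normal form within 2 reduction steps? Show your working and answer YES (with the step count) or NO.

Answer: NO — after 2 steps the term is S(add(S^4(Z), SZ)), not yet normal

Derivation:
  start: add(SZ, add(S^4(Z), SZ))
  step 1: S(add(Z, add(S^4(Z), SZ)))
  step 2: S(add(S^4(Z), SZ))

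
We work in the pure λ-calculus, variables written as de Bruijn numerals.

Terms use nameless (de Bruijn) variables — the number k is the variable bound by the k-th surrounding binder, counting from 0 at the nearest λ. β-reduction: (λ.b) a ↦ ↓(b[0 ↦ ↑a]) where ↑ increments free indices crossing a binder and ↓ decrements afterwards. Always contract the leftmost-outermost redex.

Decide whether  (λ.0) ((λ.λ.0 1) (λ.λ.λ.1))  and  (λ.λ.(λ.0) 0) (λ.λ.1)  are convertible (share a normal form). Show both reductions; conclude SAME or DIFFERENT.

Term A:
  start: (λ.0) ((λ.λ.0 1) (λ.λ.λ.1))
  [1] (λ.λ.0 1) (λ.λ.λ.1)
  [2] λ.0 (λ.λ.λ.1)

Term B:
  start: (λ.λ.(λ.0) 0) (λ.λ.1)
  [1] λ.(λ.0) 0
  [2] λ.0

Answer: DIFFERENT — A ⇓ λ.0 (λ.λ.λ.1), B ⇓ λ.0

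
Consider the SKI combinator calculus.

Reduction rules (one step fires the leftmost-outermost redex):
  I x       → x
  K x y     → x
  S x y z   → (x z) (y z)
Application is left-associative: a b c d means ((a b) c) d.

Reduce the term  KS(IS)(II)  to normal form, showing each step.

Answer: normal form = SI  (in 2 steps)

Derivation:
  start: KS(IS)(II)
  step 1: S(II)
  step 2: SI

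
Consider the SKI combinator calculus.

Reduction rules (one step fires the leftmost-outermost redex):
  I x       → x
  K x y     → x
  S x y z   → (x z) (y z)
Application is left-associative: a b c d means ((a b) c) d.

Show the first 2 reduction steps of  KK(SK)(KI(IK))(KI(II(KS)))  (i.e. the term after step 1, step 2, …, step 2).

  start: KK(SK)(KI(IK))(KI(II(KS)))
  →1  K(KI(IK))(KI(II(KS)))
  →2  KI(IK)

Answer: after 2 steps: KI(IK)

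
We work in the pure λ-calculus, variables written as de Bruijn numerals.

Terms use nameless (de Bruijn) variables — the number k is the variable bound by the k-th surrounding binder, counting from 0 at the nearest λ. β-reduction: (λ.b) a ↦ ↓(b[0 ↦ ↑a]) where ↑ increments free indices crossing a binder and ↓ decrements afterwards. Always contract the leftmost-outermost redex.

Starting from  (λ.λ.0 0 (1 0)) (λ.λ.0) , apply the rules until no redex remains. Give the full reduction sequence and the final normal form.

  start: (λ.λ.0 0 (1 0)) (λ.λ.0)
  [1] λ.0 0 ((λ.λ.0) 0)
  [2] λ.0 0 (λ.0)

Answer: normal form = λ.0 0 (λ.0)  (in 2 steps)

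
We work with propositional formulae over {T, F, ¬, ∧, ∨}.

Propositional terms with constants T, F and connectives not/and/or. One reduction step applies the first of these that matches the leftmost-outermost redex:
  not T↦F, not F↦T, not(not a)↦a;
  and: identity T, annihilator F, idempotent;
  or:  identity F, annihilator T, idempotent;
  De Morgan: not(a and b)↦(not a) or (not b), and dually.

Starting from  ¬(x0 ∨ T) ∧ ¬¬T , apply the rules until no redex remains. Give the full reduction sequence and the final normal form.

  start: ¬(x0 ∨ T) ∧ ¬¬T
  [1] (¬x0 ∧ ¬T) ∧ ¬¬T
  [2] (¬x0 ∧ F) ∧ ¬¬T
  [3] F ∧ ¬¬T
  [4] F

Answer: normal form = F  (in 4 steps)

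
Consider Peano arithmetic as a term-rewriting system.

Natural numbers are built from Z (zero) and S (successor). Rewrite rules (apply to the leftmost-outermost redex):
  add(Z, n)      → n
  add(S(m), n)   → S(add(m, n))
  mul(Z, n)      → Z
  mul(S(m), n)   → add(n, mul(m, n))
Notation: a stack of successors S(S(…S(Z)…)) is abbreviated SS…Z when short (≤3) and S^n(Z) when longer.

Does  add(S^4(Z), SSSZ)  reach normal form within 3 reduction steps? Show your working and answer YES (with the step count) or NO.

Answer: NO — after 3 steps the term is S(S(S(add(SZ, SSSZ)))), not yet normal

Derivation:
  start: add(S^4(Z), SSSZ)
  →1  S(add(SSSZ, SSSZ))
  →2  S(S(add(SSZ, SSSZ)))
  →3  S(S(S(add(SZ, SSSZ))))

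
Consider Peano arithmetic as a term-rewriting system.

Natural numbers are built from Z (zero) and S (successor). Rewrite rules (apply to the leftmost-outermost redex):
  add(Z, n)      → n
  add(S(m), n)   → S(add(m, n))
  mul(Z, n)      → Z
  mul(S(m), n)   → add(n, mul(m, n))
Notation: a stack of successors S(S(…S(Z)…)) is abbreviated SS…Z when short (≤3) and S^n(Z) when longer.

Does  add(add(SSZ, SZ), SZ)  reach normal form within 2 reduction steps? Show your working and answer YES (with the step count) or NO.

  start: add(add(SSZ, SZ), SZ)
  step 1: add(S(add(SZ, SZ)), SZ)
  step 2: S(add(add(SZ, SZ), SZ))

Answer: NO — after 2 steps the term is S(add(add(SZ, SZ), SZ)), not yet normal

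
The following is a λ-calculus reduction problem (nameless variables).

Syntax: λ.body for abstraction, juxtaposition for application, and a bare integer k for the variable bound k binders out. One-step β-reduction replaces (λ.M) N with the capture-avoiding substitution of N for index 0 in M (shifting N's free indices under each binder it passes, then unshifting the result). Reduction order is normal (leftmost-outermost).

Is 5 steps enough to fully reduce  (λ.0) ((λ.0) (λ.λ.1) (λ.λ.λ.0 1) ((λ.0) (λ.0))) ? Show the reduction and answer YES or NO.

  start: (λ.0) ((λ.0) (λ.λ.1) (λ.λ.λ.0 1) ((λ.0) (λ.0)))
  →1  (λ.0) (λ.λ.1) (λ.λ.λ.0 1) ((λ.0) (λ.0))
  →2  (λ.λ.1) (λ.λ.λ.0 1) ((λ.0) (λ.0))
  →3  (λ.λ.λ.λ.0 1) ((λ.0) (λ.0))
  →4  λ.λ.λ.0 1

Answer: YES — reaches normal form λ.λ.λ.0 1 in 4 ≤ 5 steps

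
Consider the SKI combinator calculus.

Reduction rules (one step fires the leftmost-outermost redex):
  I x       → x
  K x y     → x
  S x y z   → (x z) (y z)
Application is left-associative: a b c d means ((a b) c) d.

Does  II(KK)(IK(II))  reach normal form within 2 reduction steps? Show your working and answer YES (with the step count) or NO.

  start: II(KK)(IK(II))
  [1] I(KK)(IK(II))
  [2] KK(IK(II))

Answer: NO — after 2 steps the term is KK(IK(II)), not yet normal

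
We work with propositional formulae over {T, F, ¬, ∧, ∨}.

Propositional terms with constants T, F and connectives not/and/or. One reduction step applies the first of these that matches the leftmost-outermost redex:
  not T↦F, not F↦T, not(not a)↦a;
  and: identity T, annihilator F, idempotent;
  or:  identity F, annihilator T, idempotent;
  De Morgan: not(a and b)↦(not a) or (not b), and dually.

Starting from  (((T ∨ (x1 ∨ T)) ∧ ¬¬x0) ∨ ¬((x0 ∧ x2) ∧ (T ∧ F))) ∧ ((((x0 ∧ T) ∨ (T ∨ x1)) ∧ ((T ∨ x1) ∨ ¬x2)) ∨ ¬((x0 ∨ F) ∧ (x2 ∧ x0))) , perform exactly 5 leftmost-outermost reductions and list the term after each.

Answer: after 5 steps: (x0 ∨ ((¬x0 ∨ ¬x2) ∨ ¬(T ∧ F))) ∧ ((((x0 ∧ T) ∨ (T ∨ x1)) ∧ ((T ∨ x1) ∨ ¬x2)) ∨ ¬((x0 ∨ F) ∧ (x2 ∧ x0)))

Derivation:
  start: (((T ∨ (x1 ∨ T)) ∧ ¬¬x0) ∨ ¬((x0 ∧ x2) ∧ (T ∧ F))) ∧ ((((x0 ∧ T) ∨ (T ∨ x1)) ∧ ((T ∨ x1) ∨ ¬x2)) ∨ ¬((x0 ∨ F) ∧ (x2 ∧ x0)))
  [1] ((T ∧ ¬¬x0) ∨ ¬((x0 ∧ x2) ∧ (T ∧ F))) ∧ ((((x0 ∧ T) ∨ (T ∨ x1)) ∧ ((T ∨ x1) ∨ ¬x2)) ∨ ¬((x0 ∨ F) ∧ (x2 ∧ x0)))
  [2] (¬¬x0 ∨ ¬((x0 ∧ x2) ∧ (T ∧ F))) ∧ ((((x0 ∧ T) ∨ (T ∨ x1)) ∧ ((T ∨ x1) ∨ ¬x2)) ∨ ¬((x0 ∨ F) ∧ (x2 ∧ x0)))
  [3] (x0 ∨ ¬((x0 ∧ x2) ∧ (T ∧ F))) ∧ ((((x0 ∧ T) ∨ (T ∨ x1)) ∧ ((T ∨ x1) ∨ ¬x2)) ∨ ¬((x0 ∨ F) ∧ (x2 ∧ x0)))
  [4] (x0 ∨ (¬(x0 ∧ x2) ∨ ¬(T ∧ F))) ∧ ((((x0 ∧ T) ∨ (T ∨ x1)) ∧ ((T ∨ x1) ∨ ¬x2)) ∨ ¬((x0 ∨ F) ∧ (x2 ∧ x0)))
  [5] (x0 ∨ ((¬x0 ∨ ¬x2) ∨ ¬(T ∧ F))) ∧ ((((x0 ∧ T) ∨ (T ∨ x1)) ∧ ((T ∨ x1) ∨ ¬x2)) ∨ ¬((x0 ∨ F) ∧ (x2 ∧ x0)))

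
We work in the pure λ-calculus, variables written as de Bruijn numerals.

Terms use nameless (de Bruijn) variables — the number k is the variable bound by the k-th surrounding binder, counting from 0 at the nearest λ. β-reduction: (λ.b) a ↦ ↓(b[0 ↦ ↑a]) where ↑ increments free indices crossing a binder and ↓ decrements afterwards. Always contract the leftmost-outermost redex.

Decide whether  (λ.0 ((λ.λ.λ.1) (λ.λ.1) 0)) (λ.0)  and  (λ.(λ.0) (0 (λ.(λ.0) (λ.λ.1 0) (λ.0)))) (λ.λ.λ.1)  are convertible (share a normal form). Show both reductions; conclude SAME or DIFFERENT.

Answer: DIFFERENT — A ⇓ λ.λ.0, B ⇓ λ.λ.1

Derivation:
Term A:
  start: (λ.0 ((λ.λ.λ.1) (λ.λ.1) 0)) (λ.0)
  →1  (λ.0) ((λ.λ.λ.1) (λ.λ.1) (λ.0))
  →2  (λ.λ.λ.1) (λ.λ.1) (λ.0)
  →3  (λ.λ.1) (λ.0)
  →4  λ.λ.0

Term B:
  start: (λ.(λ.0) (0 (λ.(λ.0) (λ.λ.1 0) (λ.0)))) (λ.λ.λ.1)
  →1  (λ.0) ((λ.λ.λ.1) (λ.(λ.0) (λ.λ.1 0) (λ.0)))
  →2  (λ.λ.λ.1) (λ.(λ.0) (λ.λ.1 0) (λ.0))
  →3  λ.λ.1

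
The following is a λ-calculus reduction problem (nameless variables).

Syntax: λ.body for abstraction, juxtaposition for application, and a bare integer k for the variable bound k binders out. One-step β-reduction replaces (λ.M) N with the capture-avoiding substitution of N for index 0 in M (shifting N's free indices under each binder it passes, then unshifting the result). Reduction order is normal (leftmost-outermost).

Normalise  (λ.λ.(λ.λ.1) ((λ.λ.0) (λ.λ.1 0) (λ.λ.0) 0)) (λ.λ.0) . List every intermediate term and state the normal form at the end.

Answer: normal form = λ.λ.λ.0  (in 5 steps)

Reduction:
  start: (λ.λ.(λ.λ.1) ((λ.λ.0) (λ.λ.1 0) (λ.λ.0) 0)) (λ.λ.0)
  →1  λ.(λ.λ.1) ((λ.λ.0) (λ.λ.1 0) (λ.λ.0) 0)
  →2  λ.λ.(λ.λ.0) (λ.λ.1 0) (λ.λ.0) 1
  →3  λ.λ.(λ.0) (λ.λ.0) 1
  →4  λ.λ.(λ.λ.0) 1
  →5  λ.λ.λ.0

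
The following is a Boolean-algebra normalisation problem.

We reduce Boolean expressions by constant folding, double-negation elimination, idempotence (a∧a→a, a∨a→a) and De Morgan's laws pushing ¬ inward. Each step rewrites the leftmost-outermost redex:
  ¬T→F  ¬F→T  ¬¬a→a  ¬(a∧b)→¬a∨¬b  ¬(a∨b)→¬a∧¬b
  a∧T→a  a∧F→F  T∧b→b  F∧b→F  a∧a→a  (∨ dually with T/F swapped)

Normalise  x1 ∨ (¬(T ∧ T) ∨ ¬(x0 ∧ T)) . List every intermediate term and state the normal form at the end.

Answer: normal form = x1 ∨ ¬x0  (in 7 steps)

Reduction:
  start: x1 ∨ (¬(T ∧ T) ∨ ¬(x0 ∧ T))
  step 1: x1 ∨ ((¬T ∨ ¬T) ∨ ¬(x0 ∧ T))
  step 2: x1 ∨ (¬T ∨ ¬(x0 ∧ T))
  step 3: x1 ∨ (F ∨ ¬(x0 ∧ T))
  step 4: x1 ∨ ¬(x0 ∧ T)
  step 5: x1 ∨ (¬x0 ∨ ¬T)
  step 6: x1 ∨ (¬x0 ∨ F)
  step 7: x1 ∨ ¬x0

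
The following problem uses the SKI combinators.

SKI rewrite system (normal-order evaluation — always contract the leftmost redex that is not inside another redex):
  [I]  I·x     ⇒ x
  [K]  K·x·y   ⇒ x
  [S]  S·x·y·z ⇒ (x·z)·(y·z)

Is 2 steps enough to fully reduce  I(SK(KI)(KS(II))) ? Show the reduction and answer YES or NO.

Answer: NO — after 2 steps the term is K(KS(II))(KI(KS(II))), not yet normal

Reduction:
  start: I(SK(KI)(KS(II)))
  [1] SK(KI)(KS(II))
  [2] K(KS(II))(KI(KS(II)))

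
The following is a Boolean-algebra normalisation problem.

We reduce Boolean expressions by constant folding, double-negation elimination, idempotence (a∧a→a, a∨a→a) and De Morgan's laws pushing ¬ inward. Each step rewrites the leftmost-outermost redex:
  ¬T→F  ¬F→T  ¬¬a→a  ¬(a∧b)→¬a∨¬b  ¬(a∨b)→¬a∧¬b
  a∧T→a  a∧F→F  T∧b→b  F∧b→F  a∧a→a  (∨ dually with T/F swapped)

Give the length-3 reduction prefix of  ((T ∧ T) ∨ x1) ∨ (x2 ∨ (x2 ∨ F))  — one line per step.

  start: ((T ∧ T) ∨ x1) ∨ (x2 ∨ (x2 ∨ F))
  [1] (T ∨ x1) ∨ (x2 ∨ (x2 ∨ F))
  [2] T ∨ (x2 ∨ (x2 ∨ F))
  [3] T

Answer: after 3 steps: T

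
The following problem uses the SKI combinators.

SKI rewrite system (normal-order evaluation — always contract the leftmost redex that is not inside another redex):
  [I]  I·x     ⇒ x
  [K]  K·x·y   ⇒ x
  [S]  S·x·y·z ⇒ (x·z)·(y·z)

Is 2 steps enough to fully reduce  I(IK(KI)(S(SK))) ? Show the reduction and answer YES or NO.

Answer: NO — after 2 steps the term is K(KI)(S(SK)), not yet normal

Reduction:
  start: I(IK(KI)(S(SK)))
  step 1: IK(KI)(S(SK))
  step 2: K(KI)(S(SK))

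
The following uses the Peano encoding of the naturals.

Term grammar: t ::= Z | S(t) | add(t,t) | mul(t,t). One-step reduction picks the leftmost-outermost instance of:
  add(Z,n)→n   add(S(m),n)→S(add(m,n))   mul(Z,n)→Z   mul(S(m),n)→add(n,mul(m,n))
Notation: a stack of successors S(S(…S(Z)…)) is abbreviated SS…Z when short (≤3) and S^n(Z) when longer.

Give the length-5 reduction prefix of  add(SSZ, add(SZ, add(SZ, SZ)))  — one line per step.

Answer: after 5 steps: S(S(S(add(SZ, SZ))))

Derivation:
  start: add(SSZ, add(SZ, add(SZ, SZ)))
  step 1: S(add(SZ, add(SZ, add(SZ, SZ))))
  step 2: S(S(add(Z, add(SZ, add(SZ, SZ)))))
  step 3: S(S(add(SZ, add(SZ, SZ))))
  step 4: S(S(S(add(Z, add(SZ, SZ)))))
  step 5: S(S(S(add(SZ, SZ))))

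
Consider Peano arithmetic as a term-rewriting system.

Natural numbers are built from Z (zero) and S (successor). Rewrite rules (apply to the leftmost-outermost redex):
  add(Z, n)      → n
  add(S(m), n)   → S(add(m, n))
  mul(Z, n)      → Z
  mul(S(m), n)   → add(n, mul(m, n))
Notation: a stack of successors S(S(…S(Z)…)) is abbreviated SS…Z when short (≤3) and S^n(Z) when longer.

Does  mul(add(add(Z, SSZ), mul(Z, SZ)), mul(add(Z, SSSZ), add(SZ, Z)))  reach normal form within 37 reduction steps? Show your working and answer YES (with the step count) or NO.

  start: mul(add(add(Z, SSZ), mul(Z, SZ)), mul(add(Z, SSSZ), add(SZ, Z)))
  →1  mul(add(SSZ, mul(Z, SZ)), mul(add(Z, SSSZ), add(SZ, Z)))
  →2  mul(S(add(SZ, mul(Z, SZ))), mul(add(Z, SSSZ), add(SZ, Z)))
  →3  add(mul(add(Z, SSSZ), add(SZ, Z)), mul(add(SZ, mul(Z, SZ)), mul(add(Z, SSSZ), add(SZ, Z))))
  →4  add(mul(SSSZ, add(SZ, Z)), mul(add(SZ, mul(Z, SZ)), mul(add(Z, SSSZ), add(SZ, Z))))
  →5  add(add(add(SZ, Z), mul(SSZ, add(SZ, Z))), mul(add(SZ, mul(Z, SZ)), mul(add(Z, SSSZ), add(SZ, Z))))
  →6  add(add(S(add(Z, Z)), mul(SSZ, add(SZ, Z))), mul(add(SZ, mul(Z, SZ)), mul(add(Z, SSSZ), add(SZ, Z))))
  →7  add(S(add(add(Z, Z), mul(SSZ, add(SZ, Z)))), mul(add(SZ, mul(Z, SZ)), mul(add(Z, SSSZ), add(SZ, Z))))
  →8  S(add(add(add(Z, Z), mul(SSZ, add(SZ, Z))), mul(add(SZ, mul(Z, SZ)), mul(add(Z, SSSZ), add(SZ, Z)))))
  →9  S(add(add(Z, mul(SSZ, add(SZ, Z))), mul(add(SZ, mul(Z, SZ)), mul(add(Z, SSSZ), add(SZ, Z)))))
  →10  S(add(mul(SSZ, add(SZ, Z)), mul(add(SZ, mul(Z, SZ)), mul(add(Z, SSSZ), add(SZ, Z)))))
  →11  S(add(add(add(SZ, Z), mul(SZ, add(SZ, Z))), mul(add(SZ, mul(Z, SZ)), mul(add(Z, SSSZ), add(SZ, Z)))))
  →12  S(add(add(S(add(Z, Z)), mul(SZ, add(SZ, Z))), mul(add(SZ, mul(Z, SZ)), mul(add(Z, SSSZ), add(SZ, Z)))))
  →13  S(add(S(add(add(Z, Z), mul(SZ, add(SZ, Z)))), mul(add(SZ, mul(Z, SZ)), mul(add(Z, SSSZ), add(SZ, Z)))))
  →14  S(S(add(add(add(Z, Z), mul(SZ, add(SZ, Z))), mul(add(SZ, mul(Z, SZ)), mul(add(Z, SSSZ), add(SZ, Z))))))
  →15  S(S(add(add(Z, mul(SZ, add(SZ, Z))), mul(add(SZ, mul(Z, SZ)), mul(add(Z, SSSZ), add(SZ, Z))))))
  →16  S(S(add(mul(SZ, add(SZ, Z)), mul(add(SZ, mul(Z, SZ)), mul(add(Z, SSSZ), add(SZ, Z))))))
  →17  S(S(add(add(add(SZ, Z), mul(Z, add(SZ, Z))), mul(add(SZ, mul(Z, SZ)), mul(add(Z, SSSZ), add(SZ, Z))))))
  →18  S(S(add(add(S(add(Z, Z)), mul(Z, add(SZ, Z))), mul(add(SZ, mul(Z, SZ)), mul(add(Z, SSSZ), add(SZ, Z))))))
  →19  S(S(add(S(add(add(Z, Z), mul(Z, add(SZ, Z)))), mul(add(SZ, mul(Z, SZ)), mul(add(Z, SSSZ), add(SZ, Z))))))
  →20  S(S(S(add(add(add(Z, Z), mul(Z, add(SZ, Z))), mul(add(SZ, mul(Z, SZ)), mul(add(Z, SSSZ), add(SZ, Z)))))))
  →21  S(S(S(add(add(Z, mul(Z, add(SZ, Z))), mul(add(SZ, mul(Z, SZ)), mul(add(Z, SSSZ), add(SZ, Z)))))))
  →22  S(S(S(add(mul(Z, add(SZ, Z)), mul(add(SZ, mul(Z, SZ)), mul(add(Z, SSSZ), add(SZ, Z)))))))
  →23  S(S(S(add(Z, mul(add(SZ, mul(Z, SZ)), mul(add(Z, SSSZ), add(SZ, Z)))))))
  →24  S(S(S(mul(add(SZ, mul(Z, SZ)), mul(add(Z, SSSZ), add(SZ, Z))))))
  →25  S(S(S(mul(S(add(Z, mul(Z, SZ))), mul(add(Z, SSSZ), add(SZ, Z))))))
  →26  S(S(S(add(mul(add(Z, SSSZ), add(SZ, Z)), mul(add(Z, mul(Z, SZ)), mul(add(Z, SSSZ), add(SZ, Z)))))))
  →27  S(S(S(add(mul(SSSZ, add(SZ, Z)), mul(add(Z, mul(Z, SZ)), mul(add(Z, SSSZ), add(SZ, Z)))))))
  →28  S(S(S(add(add(add(SZ, Z), mul(SSZ, add(SZ, Z))), mul(add(Z, mul(Z, SZ)), mul(add(Z, SSSZ), add(SZ, Z)))))))
  →29  S(S(S(add(add(S(add(Z, Z)), mul(SSZ, add(SZ, Z))), mul(add(Z, mul(Z, SZ)), mul(add(Z, SSSZ), add(SZ, Z)))))))
  →30  S(S(S(add(S(add(add(Z, Z), mul(SSZ, add(SZ, Z)))), mul(add(Z, mul(Z, SZ)), mul(add(Z, SSSZ), add(SZ, Z)))))))
  →31  S(S(S(S(add(add(add(Z, Z), mul(SSZ, add(SZ, Z))), mul(add(Z, mul(Z, SZ)), mul(add(Z, SSSZ), add(SZ, Z))))))))
  →32  S(S(S(S(add(add(Z, mul(SSZ, add(SZ, Z))), mul(add(Z, mul(Z, SZ)), mul(add(Z, SSSZ), add(SZ, Z))))))))
  →33  S(S(S(S(add(mul(SSZ, add(SZ, Z)), mul(add(Z, mul(Z, SZ)), mul(add(Z, SSSZ), add(SZ, Z))))))))
  →34  S(S(S(S(add(add(add(SZ, Z), mul(SZ, add(SZ, Z))), mul(add(Z, mul(Z, SZ)), mul(add(Z, SSSZ), add(SZ, Z))))))))
  →35  S(S(S(S(add(add(S(add(Z, Z)), mul(SZ, add(SZ, Z))), mul(add(Z, mul(Z, SZ)), mul(add(Z, SSSZ), add(SZ, Z))))))))
  →36  S(S(S(S(add(S(add(add(Z, Z), mul(SZ, add(SZ, Z)))), mul(add(Z, mul(Z, SZ)), mul(add(Z, SSSZ), add(SZ, Z))))))))
  →37  S(S(S(S(S(add(add(add(Z, Z), mul(SZ, add(SZ, Z))), mul(add(Z, mul(Z, SZ)), mul(add(Z, SSSZ), add(SZ, Z)))))))))

Answer: NO — after 37 steps the term is S(S(S(S(S(add(add(add(Z, Z), mul(SZ, add(SZ, Z))), mul(add(Z, mul(Z, SZ)), mul(add(Z, SSSZ), add(SZ, Z))))))))), not yet normal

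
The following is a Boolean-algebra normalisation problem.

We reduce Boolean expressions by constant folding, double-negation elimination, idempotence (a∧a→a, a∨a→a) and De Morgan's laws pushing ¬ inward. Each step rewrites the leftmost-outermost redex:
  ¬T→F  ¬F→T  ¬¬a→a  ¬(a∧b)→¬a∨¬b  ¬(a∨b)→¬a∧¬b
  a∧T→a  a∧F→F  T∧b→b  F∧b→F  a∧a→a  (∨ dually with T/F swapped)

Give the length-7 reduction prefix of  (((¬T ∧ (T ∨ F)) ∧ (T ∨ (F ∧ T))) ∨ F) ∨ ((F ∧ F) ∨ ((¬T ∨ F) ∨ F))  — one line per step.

  start: (((¬T ∧ (T ∨ F)) ∧ (T ∨ (F ∧ T))) ∨ F) ∨ ((F ∧ F) ∨ ((¬T ∨ F) ∨ F))
  [1] ((¬T ∧ (T ∨ F)) ∧ (T ∨ (F ∧ T))) ∨ ((F ∧ F) ∨ ((¬T ∨ F) ∨ F))
  [2] ((F ∧ (T ∨ F)) ∧ (T ∨ (F ∧ T))) ∨ ((F ∧ F) ∨ ((¬T ∨ F) ∨ F))
  [3] (F ∧ (T ∨ (F ∧ T))) ∨ ((F ∧ F) ∨ ((¬T ∨ F) ∨ F))
  [4] F ∨ ((F ∧ F) ∨ ((¬T ∨ F) ∨ F))
  [5] (F ∧ F) ∨ ((¬T ∨ F) ∨ F)
  [6] F ∨ ((¬T ∨ F) ∨ F)
  [7] (¬T ∨ F) ∨ F

Answer: after 7 steps: (¬T ∨ F) ∨ F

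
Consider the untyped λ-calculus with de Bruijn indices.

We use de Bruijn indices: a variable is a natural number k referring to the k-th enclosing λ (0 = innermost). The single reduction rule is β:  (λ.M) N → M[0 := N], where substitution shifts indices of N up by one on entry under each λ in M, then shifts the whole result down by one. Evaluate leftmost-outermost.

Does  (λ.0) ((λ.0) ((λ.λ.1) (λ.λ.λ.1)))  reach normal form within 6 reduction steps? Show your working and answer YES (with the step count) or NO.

  start: (λ.0) ((λ.0) ((λ.λ.1) (λ.λ.λ.1)))
  step 1: (λ.0) ((λ.λ.1) (λ.λ.λ.1))
  step 2: (λ.λ.1) (λ.λ.λ.1)
  step 3: λ.λ.λ.λ.1

Answer: YES — reaches normal form λ.λ.λ.λ.1 in 3 ≤ 6 steps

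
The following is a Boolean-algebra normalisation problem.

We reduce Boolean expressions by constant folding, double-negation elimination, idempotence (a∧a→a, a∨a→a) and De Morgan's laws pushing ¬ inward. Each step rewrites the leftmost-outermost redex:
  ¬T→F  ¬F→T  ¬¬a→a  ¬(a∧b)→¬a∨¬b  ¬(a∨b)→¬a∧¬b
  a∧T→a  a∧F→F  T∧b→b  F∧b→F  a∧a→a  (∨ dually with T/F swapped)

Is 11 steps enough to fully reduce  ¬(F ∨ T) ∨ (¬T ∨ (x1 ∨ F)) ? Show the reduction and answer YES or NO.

Answer: YES — reaches normal form x1 in 8 ≤ 11 steps

Derivation:
  start: ¬(F ∨ T) ∨ (¬T ∨ (x1 ∨ F))
  step 1: (¬F ∧ ¬T) ∨ (¬T ∨ (x1 ∨ F))
  step 2: (T ∧ ¬T) ∨ (¬T ∨ (x1 ∨ F))
  step 3: ¬T ∨ (¬T ∨ (x1 ∨ F))
  step 4: F ∨ (¬T ∨ (x1 ∨ F))
  step 5: ¬T ∨ (x1 ∨ F)
  step 6: F ∨ (x1 ∨ F)
  step 7: x1 ∨ F
  step 8: x1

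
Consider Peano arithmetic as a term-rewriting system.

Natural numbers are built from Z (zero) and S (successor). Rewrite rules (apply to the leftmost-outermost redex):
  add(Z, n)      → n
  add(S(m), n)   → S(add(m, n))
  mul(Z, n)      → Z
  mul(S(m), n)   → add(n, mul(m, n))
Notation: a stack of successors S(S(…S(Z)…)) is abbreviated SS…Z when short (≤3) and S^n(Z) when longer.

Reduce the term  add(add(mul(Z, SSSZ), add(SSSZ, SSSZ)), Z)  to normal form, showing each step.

  start: add(add(mul(Z, SSSZ), add(SSSZ, SSSZ)), Z)
  step 1: add(add(Z, add(SSSZ, SSSZ)), Z)
  step 2: add(add(SSSZ, SSSZ), Z)
  step 3: add(S(add(SSZ, SSSZ)), Z)
  step 4: S(add(add(SSZ, SSSZ), Z))
  step 5: S(add(S(add(SZ, SSSZ)), Z))
  step 6: S(S(add(add(SZ, SSSZ), Z)))
  step 7: S(S(add(S(add(Z, SSSZ)), Z)))
  step 8: S(S(S(add(add(Z, SSSZ), Z))))
  step 9: S(S(S(add(SSSZ, Z))))
  step 10: S(S(S(S(add(SSZ, Z)))))
  step 11: S(S(S(S(S(add(SZ, Z))))))
  step 12: S(S(S(S(S(S(add(Z, Z)))))))
  step 13: S^6(Z)

Answer: normal form = S^6(Z)  (in 13 steps)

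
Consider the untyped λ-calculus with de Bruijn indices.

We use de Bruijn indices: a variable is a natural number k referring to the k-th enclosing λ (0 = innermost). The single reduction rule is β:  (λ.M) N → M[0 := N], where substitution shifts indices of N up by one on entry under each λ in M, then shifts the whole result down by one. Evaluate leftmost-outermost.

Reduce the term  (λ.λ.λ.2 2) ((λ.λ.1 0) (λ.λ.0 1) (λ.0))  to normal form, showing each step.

  start: (λ.λ.λ.2 2) ((λ.λ.1 0) (λ.λ.0 1) (λ.0))
  step 1: λ.λ.(λ.λ.1 0) (λ.λ.0 1) (λ.0) ((λ.λ.1 0) (λ.λ.0 1) (λ.0))
  step 2: λ.λ.(λ.(λ.λ.0 1) 0) (λ.0) ((λ.λ.1 0) (λ.λ.0 1) (λ.0))
  step 3: λ.λ.(λ.λ.0 1) (λ.0) ((λ.λ.1 0) (λ.λ.0 1) (λ.0))
  step 4: λ.λ.(λ.0 (λ.0)) ((λ.λ.1 0) (λ.λ.0 1) (λ.0))
  step 5: λ.λ.(λ.λ.1 0) (λ.λ.0 1) (λ.0) (λ.0)
  step 6: λ.λ.(λ.(λ.λ.0 1) 0) (λ.0) (λ.0)
  step 7: λ.λ.(λ.λ.0 1) (λ.0) (λ.0)
  step 8: λ.λ.(λ.0 (λ.0)) (λ.0)
  step 9: λ.λ.(λ.0) (λ.0)
  step 10: λ.λ.λ.0

Answer: normal form = λ.λ.λ.0  (in 10 steps)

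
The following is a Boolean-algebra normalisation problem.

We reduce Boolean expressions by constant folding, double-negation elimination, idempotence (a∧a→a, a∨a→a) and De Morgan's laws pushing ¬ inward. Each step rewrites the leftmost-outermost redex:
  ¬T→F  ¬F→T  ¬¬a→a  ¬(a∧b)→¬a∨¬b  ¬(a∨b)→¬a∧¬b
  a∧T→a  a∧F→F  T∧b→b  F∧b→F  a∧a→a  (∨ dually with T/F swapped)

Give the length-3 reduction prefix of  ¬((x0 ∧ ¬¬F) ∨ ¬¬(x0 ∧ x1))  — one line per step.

Answer: after 3 steps: (¬x0 ∨ ¬F) ∧ ¬¬¬(x0 ∧ x1)

Reduction:
  start: ¬((x0 ∧ ¬¬F) ∨ ¬¬(x0 ∧ x1))
  →1  ¬(x0 ∧ ¬¬F) ∧ ¬¬¬(x0 ∧ x1)
  →2  (¬x0 ∨ ¬¬¬F) ∧ ¬¬¬(x0 ∧ x1)
  →3  (¬x0 ∨ ¬F) ∧ ¬¬¬(x0 ∧ x1)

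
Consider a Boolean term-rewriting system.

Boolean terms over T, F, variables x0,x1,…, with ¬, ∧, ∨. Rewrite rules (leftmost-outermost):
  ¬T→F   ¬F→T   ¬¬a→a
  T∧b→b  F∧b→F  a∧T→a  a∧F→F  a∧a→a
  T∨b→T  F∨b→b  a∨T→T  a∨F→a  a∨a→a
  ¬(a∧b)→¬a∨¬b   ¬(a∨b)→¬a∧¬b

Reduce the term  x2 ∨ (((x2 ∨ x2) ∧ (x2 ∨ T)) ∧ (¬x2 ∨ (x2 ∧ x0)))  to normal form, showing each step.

Answer: normal form = x2 ∨ (x2 ∧ (¬x2 ∨ (x2 ∧ x0)))  (in 3 steps)

Working:
  start: x2 ∨ (((x2 ∨ x2) ∧ (x2 ∨ T)) ∧ (¬x2 ∨ (x2 ∧ x0)))
  step 1: x2 ∨ ((x2 ∧ (x2 ∨ T)) ∧ (¬x2 ∨ (x2 ∧ x0)))
  step 2: x2 ∨ ((x2 ∧ T) ∧ (¬x2 ∨ (x2 ∧ x0)))
  step 3: x2 ∨ (x2 ∧ (¬x2 ∨ (x2 ∧ x0)))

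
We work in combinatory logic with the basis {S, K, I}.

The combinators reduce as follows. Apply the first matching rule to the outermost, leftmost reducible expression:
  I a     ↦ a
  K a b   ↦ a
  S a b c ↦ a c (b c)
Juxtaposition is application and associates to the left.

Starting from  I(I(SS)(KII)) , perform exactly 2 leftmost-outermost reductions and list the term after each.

  start: I(I(SS)(KII))
  step 1: I(SS)(KII)
  step 2: SS(KII)

Answer: after 2 steps: SS(KII)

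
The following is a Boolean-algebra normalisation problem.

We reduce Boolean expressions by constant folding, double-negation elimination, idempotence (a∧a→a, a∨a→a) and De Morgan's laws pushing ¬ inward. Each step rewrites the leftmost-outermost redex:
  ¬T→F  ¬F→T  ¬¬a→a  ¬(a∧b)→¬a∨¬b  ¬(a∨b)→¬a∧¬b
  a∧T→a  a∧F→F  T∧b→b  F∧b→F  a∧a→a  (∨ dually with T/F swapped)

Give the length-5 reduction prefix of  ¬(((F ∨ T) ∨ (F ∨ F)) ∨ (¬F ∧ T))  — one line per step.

  start: ¬(((F ∨ T) ∨ (F ∨ F)) ∨ (¬F ∧ T))
  →1  ¬((F ∨ T) ∨ (F ∨ F)) ∧ ¬(¬F ∧ T)
  →2  (¬(F ∨ T) ∧ ¬(F ∨ F)) ∧ ¬(¬F ∧ T)
  →3  ((¬F ∧ ¬T) ∧ ¬(F ∨ F)) ∧ ¬(¬F ∧ T)
  →4  ((T ∧ ¬T) ∧ ¬(F ∨ F)) ∧ ¬(¬F ∧ T)
  →5  (¬T ∧ ¬(F ∨ F)) ∧ ¬(¬F ∧ T)

Answer: after 5 steps: (¬T ∧ ¬(F ∨ F)) ∧ ¬(¬F ∧ T)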